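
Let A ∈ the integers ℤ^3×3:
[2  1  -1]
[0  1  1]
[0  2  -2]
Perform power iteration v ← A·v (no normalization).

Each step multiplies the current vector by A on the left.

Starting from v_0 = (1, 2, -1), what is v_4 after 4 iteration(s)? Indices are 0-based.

v_4 = (17, 31, -74)

v_0 = (1, 2, -1).
v_1 = A·v_0 = (5, 1, 6).
v_2 = A·v_1 = (5, 7, -10).
v_3 = A·v_2 = (27, -3, 34).
v_4 = A·v_3 = (17, 31, -74).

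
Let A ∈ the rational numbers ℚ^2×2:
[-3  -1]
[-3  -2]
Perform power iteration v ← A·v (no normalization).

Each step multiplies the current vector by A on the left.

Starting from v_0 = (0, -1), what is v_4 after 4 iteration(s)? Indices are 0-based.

v_0 = (0, -1).
v_1 = A·v_0 = (1, 2).
v_2 = A·v_1 = (-5, -7).
v_3 = A·v_2 = (22, 29).
v_4 = A·v_3 = (-95, -124).

v_4 = (-95, -124)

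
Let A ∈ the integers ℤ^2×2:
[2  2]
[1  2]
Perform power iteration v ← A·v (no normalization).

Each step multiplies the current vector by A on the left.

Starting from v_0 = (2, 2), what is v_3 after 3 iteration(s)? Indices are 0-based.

v_3 = (96, 68)

v_0 = (2, 2).
v_1 = A·v_0 = (8, 6).
v_2 = A·v_1 = (28, 20).
v_3 = A·v_2 = (96, 68).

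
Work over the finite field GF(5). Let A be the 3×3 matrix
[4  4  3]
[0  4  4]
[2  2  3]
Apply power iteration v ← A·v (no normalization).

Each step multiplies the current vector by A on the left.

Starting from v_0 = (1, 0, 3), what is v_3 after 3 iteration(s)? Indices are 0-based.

v_0 = (1, 0, 3).
v_1 = A·v_0 = (3, 2, 1).
v_2 = A·v_1 = (3, 2, 3).
v_3 = A·v_2 = (4, 0, 4).

v_3 = (4, 0, 4)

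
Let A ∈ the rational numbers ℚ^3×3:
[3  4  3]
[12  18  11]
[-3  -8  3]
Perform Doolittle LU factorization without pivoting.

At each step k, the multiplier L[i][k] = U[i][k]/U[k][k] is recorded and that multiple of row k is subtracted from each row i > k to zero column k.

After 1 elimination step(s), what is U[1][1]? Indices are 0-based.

U[1][1] = 2

[col 0] pivot 3
  R1 -= 4*R0 → (0, 2, -1)  (L[1][0] := 4)
  R2 -= -1*R0 → (0, -4, 6)  (L[2][0] := -1)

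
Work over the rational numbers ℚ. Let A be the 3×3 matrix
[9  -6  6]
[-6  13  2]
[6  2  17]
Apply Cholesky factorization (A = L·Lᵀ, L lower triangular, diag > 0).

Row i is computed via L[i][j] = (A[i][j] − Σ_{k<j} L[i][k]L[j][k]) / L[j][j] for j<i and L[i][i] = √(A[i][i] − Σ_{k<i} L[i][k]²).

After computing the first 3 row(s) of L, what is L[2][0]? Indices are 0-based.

L[2][0] = 2

Step 1: L[0][0] = √(9) = 3.
  L[1][0] = (-6) / L[0][0] = -2.
Step 2: L[1][1] = √(9) = 3.
  L[2][0] = (6) / L[0][0] = 2.
  L[2][1] = (6) / L[1][1] = 2.
Step 3: L[2][2] = √(9) = 3.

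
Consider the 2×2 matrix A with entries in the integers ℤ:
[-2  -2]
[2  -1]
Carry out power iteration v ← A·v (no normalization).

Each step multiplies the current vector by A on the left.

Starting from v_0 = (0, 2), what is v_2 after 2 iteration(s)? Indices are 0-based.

v_2 = (12, -6)

v_0 = (0, 2).
v_1 = A·v_0 = (-4, -2).
v_2 = A·v_1 = (12, -6).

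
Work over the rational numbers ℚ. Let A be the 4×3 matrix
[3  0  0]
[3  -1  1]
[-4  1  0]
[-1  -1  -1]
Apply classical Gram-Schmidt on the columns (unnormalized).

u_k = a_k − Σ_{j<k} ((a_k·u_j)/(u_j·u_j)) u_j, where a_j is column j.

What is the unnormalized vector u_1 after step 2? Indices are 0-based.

Step 1: u_0 = a_0 = (3, 3, -4, -1).
Step 2: u_1 = a_1 − (-6/35)·u_0 = (18/35, -17/35, 11/35, -41/35).

u_1 = (18/35, -17/35, 11/35, -41/35)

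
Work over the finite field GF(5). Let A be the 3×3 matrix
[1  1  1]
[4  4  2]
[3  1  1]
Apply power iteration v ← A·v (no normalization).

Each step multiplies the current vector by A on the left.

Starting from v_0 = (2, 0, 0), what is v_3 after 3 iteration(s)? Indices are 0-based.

v_3 = (3, 2, 0)

v_0 = (2, 0, 0).
v_1 = A·v_0 = (2, 3, 1).
v_2 = A·v_1 = (1, 2, 0).
v_3 = A·v_2 = (3, 2, 0).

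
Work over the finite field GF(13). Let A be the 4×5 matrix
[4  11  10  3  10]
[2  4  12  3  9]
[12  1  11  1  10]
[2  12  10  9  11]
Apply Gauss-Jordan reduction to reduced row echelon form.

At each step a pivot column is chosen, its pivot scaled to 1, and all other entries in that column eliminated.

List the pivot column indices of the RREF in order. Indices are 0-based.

pivot columns: 0, 1, 2, 3

step 1: normalize row 0 (÷4) = (1, 6, 9, 4, 9)
  row 1: subtract 2×row0 = (0, 5, 7, 8, 4)
  row 2: subtract 12×row0 = (0, 7, 7, 5, 6)
  row 3: subtract 2×row0 = (0, 0, 5, 1, 6)
step 2: normalize row 1 (÷5) = (0, 1, 4, 12, 6)
  row 0: subtract 6×row1 = (1, 0, 11, 10, 12)
  row 2: subtract 7×row1 = (0, 0, 5, 12, 3)
step 3: normalize row 2 (÷5) = (0, 0, 1, 5, 11)
  row 0: subtract 11×row2 = (1, 0, 0, 7, 8)
  row 1: subtract 4×row2 = (0, 1, 0, 5, 1)
  row 3: subtract 5×row2 = (0, 0, 0, 2, 3)
step 4: normalize row 3 (÷2) = (0, 0, 0, 1, 8)
  row 0: subtract 7×row3 = (1, 0, 0, 0, 4)
  row 1: subtract 5×row3 = (0, 1, 0, 0, 0)
  row 2: subtract 5×row3 = (0, 0, 1, 0, 10)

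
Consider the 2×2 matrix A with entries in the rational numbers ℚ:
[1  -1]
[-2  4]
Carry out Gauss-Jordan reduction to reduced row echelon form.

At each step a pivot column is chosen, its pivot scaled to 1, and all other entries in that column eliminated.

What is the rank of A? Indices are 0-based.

rank = 2

[1] R0 /= 1  ⇒  (1, -1)
     R1 -= -2·R0  ⇒  (0, 2)
[2] R1 /= 2  ⇒  (0, 1)
     R0 -= -1·R1  ⇒  (1, 0)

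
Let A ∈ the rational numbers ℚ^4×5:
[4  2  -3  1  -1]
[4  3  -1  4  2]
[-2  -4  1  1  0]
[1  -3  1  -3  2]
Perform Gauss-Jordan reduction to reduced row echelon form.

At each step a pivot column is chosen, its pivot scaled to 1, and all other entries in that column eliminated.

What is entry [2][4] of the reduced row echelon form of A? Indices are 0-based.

M[2][4] = 289/208

step 1: normalize row 0 (÷4) = (1, 1/2, -3/4, 1/4, -1/4)
  row 1: subtract 4×row0 = (0, 1, 2, 3, 3)
  row 2: subtract -2×row0 = (0, -3, -1/2, 3/2, -1/2)
  row 3: subtract 1×row0 = (0, -7/2, 7/4, -13/4, 9/4)
step 2: normalize row 1 (÷1) = (0, 1, 2, 3, 3)
  row 0: subtract 1/2×row1 = (1, 0, -7/4, -5/4, -7/4)
  row 2: subtract -3×row1 = (0, 0, 11/2, 21/2, 17/2)
  row 3: subtract -7/2×row1 = (0, 0, 35/4, 29/4, 51/4)
step 3: normalize row 2 (÷11/2) = (0, 0, 1, 21/11, 17/11)
  row 0: subtract -7/4×row2 = (1, 0, 0, 23/11, 21/22)
  row 1: subtract 2×row2 = (0, 1, 0, -9/11, -1/11)
  row 3: subtract 35/4×row2 = (0, 0, 0, -104/11, -17/22)
step 4: normalize row 3 (÷-104/11) = (0, 0, 0, 1, 17/208)
  row 0: subtract 23/11×row3 = (1, 0, 0, 0, 163/208)
  row 1: subtract -9/11×row3 = (0, 1, 0, 0, -5/208)
  row 2: subtract 21/11×row3 = (0, 0, 1, 0, 289/208)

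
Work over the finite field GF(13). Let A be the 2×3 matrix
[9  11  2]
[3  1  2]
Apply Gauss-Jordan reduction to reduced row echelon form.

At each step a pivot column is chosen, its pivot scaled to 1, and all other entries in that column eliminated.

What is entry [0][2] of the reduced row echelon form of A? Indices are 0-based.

[1] R0 /= 9  ⇒  (1, 7, 6)
     R1 -= 3·R0  ⇒  (0, 6, 10)
[2] R1 /= 6  ⇒  (0, 1, 6)
     R0 -= 7·R1  ⇒  (1, 0, 3)

M[0][2] = 3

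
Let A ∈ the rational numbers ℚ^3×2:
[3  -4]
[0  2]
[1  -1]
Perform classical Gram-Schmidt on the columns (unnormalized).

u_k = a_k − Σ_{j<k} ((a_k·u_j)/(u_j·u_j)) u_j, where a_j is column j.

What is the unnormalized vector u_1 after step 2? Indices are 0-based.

u_1 = (-1/10, 2, 3/10)

Step 1: u_0 = a_0 = (3, 0, 1).
Step 2: u_1 = a_1 − (-13/10)·u_0 = (-1/10, 2, 3/10).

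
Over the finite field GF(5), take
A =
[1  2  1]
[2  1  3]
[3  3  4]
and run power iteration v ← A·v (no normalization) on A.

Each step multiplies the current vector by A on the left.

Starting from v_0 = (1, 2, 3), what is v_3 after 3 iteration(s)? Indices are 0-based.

v_3 = (1, 3, 4)

v_0 = (1, 2, 3).
v_1 = A·v_0 = (3, 3, 1).
v_2 = A·v_1 = (0, 2, 2).
v_3 = A·v_2 = (1, 3, 4).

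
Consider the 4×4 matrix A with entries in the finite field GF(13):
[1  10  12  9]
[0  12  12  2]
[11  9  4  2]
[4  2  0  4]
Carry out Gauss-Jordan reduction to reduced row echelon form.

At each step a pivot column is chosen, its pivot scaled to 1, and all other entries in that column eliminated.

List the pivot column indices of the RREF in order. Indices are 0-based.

step 1: normalize row 0 (÷1) = (1, 10, 12, 9)
  row 2: subtract 11×row0 = (0, 3, 2, 7)
  row 3: subtract 4×row0 = (0, 1, 4, 7)
step 2: normalize row 1 (÷12) = (0, 1, 1, 11)
  row 0: subtract 10×row1 = (1, 0, 2, 3)
  row 2: subtract 3×row1 = (0, 0, 12, 0)
  row 3: subtract 1×row1 = (0, 0, 3, 9)
step 3: normalize row 2 (÷12) = (0, 0, 1, 0)
  row 0: subtract 2×row2 = (1, 0, 0, 3)
  row 1: subtract 1×row2 = (0, 1, 0, 11)
  row 3: subtract 3×row2 = (0, 0, 0, 9)
step 4: normalize row 3 (÷9) = (0, 0, 0, 1)
  row 0: subtract 3×row3 = (1, 0, 0, 0)
  row 1: subtract 11×row3 = (0, 1, 0, 0)

pivot columns: 0, 1, 2, 3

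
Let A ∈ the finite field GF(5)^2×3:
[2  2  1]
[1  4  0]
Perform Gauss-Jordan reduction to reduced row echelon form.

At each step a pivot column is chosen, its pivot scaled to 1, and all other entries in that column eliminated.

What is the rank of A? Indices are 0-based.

rank = 2

[1] R0 /= 2  ⇒  (1, 1, 3)
     R1 -= 1·R0  ⇒  (0, 3, 2)
[2] R1 /= 3  ⇒  (0, 1, 4)
     R0 -= 1·R1  ⇒  (1, 0, 4)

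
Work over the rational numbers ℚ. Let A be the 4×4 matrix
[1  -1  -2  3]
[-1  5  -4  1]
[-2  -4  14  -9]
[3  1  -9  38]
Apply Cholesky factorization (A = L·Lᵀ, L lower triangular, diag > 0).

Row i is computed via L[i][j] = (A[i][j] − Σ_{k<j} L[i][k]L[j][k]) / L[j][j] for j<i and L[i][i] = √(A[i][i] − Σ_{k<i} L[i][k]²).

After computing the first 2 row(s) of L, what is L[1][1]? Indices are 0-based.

Step 1: L[0][0] = √(1) = 1.
  L[1][0] = (-1) / L[0][0] = -1.
Step 2: L[1][1] = √(4) = 2.

L[1][1] = 2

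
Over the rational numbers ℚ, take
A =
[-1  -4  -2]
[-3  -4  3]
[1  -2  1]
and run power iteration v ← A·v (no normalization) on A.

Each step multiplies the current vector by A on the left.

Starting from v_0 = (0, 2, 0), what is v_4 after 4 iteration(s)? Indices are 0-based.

v_0 = (0, 2, 0).
v_1 = A·v_0 = (-8, -8, -4).
v_2 = A·v_1 = (48, 44, 4).
v_3 = A·v_2 = (-232, -308, -36).
v_4 = A·v_3 = (1536, 1820, 348).

v_4 = (1536, 1820, 348)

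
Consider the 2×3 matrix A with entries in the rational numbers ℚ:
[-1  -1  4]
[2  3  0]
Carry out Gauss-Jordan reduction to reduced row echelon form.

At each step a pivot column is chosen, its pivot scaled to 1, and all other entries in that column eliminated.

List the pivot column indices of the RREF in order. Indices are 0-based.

step 1: normalize row 0 (÷-1) = (1, 1, -4)
  row 1: subtract 2×row0 = (0, 1, 8)
step 2: normalize row 1 (÷1) = (0, 1, 8)
  row 0: subtract 1×row1 = (1, 0, -12)

pivot columns: 0, 1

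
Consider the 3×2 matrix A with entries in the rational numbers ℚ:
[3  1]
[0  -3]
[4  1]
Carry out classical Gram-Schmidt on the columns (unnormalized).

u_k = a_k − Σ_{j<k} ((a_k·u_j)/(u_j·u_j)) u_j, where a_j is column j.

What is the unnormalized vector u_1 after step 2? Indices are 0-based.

Step 1: u_0 = a_0 = (3, 0, 4).
Step 2: u_1 = a_1 − (7/25)·u_0 = (4/25, -3, -3/25).

u_1 = (4/25, -3, -3/25)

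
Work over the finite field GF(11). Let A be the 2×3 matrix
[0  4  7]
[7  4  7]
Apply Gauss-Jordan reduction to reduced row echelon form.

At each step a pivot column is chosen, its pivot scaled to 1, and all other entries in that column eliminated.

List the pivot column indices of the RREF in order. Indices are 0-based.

pivot columns: 0, 1

pivot(0,0): swap R0↔R1
pivot(0,0)=7: scale R0 → (1, 10, 1)
pivot(1,1)=4: scale R1 → (0, 1, 10)
  clear (0,1): R0 −= (10)R1 → (1, 0, 0)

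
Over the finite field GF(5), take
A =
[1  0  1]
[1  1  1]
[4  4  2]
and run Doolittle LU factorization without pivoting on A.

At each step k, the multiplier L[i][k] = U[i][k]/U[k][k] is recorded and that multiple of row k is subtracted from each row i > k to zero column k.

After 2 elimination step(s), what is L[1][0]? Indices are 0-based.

[col 0] pivot 1
  R1 -= 1*R0 → (0, 1, 0)  (L[1][0] := 1)
  R2 -= 4*R0 → (0, 4, 3)  (L[2][0] := 4)
[col 1] pivot 1
  R2 -= 4*R1 → (0, 0, 3)  (L[2][1] := 4)

L[1][0] = 1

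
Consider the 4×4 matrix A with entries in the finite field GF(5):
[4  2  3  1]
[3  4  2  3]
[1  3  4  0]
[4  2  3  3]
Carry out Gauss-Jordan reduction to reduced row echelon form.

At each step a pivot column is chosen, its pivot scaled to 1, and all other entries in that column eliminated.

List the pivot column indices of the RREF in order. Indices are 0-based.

step 1: normalize row 0 (÷4) = (1, 3, 2, 4)
  row 1: subtract 3×row0 = (0, 0, 1, 1)
  row 2: subtract 1×row0 = (0, 0, 2, 1)
  row 3: subtract 4×row0 = (0, 0, 0, 2)
skip col 1 (zero from row 1)
step 2: normalize row 1 (÷1) = (0, 0, 1, 1)
  row 0: subtract 2×row1 = (1, 3, 0, 2)
  row 2: subtract 2×row1 = (0, 0, 0, 4)
step 3: normalize row 2 (÷4) = (0, 0, 0, 1)
  row 0: subtract 2×row2 = (1, 3, 0, 0)
  row 1: subtract 1×row2 = (0, 0, 1, 0)
  row 3: subtract 2×row2 = (0, 0, 0, 0)

pivot columns: 0, 2, 3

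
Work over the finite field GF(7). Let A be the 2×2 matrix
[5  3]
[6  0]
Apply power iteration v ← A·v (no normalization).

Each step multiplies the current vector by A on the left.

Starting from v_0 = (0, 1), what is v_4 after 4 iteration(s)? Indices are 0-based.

v_4 = (5, 4)

v_0 = (0, 1).
v_1 = A·v_0 = (3, 0).
v_2 = A·v_1 = (1, 4).
v_3 = A·v_2 = (3, 6).
v_4 = A·v_3 = (5, 4).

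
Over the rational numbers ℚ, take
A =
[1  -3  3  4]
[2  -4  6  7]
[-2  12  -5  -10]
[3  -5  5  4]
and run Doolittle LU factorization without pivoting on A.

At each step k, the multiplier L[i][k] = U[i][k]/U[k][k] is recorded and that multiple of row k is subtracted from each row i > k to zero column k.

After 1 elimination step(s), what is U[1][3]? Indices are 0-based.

U[1][3] = -1

Step 1: pivot at (0,0) is 1.
  row1 ← row1 − (2)·row0  ⇒  L[1][0]=2, U row1=(0, 2, 0, -1)
  row2 ← row2 − (-2)·row0  ⇒  L[2][0]=-2, U row2=(0, 6, 1, -2)
  row3 ← row3 − (3)·row0  ⇒  L[3][0]=3, U row3=(0, 4, -4, -8)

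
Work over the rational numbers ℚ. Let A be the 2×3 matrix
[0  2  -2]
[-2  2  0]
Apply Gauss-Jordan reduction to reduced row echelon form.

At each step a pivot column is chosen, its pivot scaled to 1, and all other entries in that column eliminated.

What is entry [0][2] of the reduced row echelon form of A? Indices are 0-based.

step 1: exchange rows 0,1
step 1: normalize row 0 (÷-2) = (1, -1, 0)
step 2: normalize row 1 (÷2) = (0, 1, -1)
  row 0: subtract -1×row1 = (1, 0, -1)

M[0][2] = -1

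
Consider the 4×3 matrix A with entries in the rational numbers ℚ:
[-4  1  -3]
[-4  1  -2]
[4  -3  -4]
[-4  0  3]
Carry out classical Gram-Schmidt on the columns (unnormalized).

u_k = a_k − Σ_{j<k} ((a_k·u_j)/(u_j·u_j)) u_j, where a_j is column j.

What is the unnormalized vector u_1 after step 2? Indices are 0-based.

u_1 = (-1/4, -1/4, -7/4, -5/4)

Step 1: u_0 = a_0 = (-4, -4, 4, -4).
Step 2: u_1 = a_1 − (-5/16)·u_0 = (-1/4, -1/4, -7/4, -5/4).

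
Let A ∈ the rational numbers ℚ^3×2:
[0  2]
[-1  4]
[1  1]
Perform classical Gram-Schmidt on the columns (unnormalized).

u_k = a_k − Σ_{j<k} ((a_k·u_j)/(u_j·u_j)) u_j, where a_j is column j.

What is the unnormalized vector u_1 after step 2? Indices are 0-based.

u_1 = (2, 5/2, 5/2)

Step 1: u_0 = a_0 = (0, -1, 1).
Step 2: u_1 = a_1 − (-3/2)·u_0 = (2, 5/2, 5/2).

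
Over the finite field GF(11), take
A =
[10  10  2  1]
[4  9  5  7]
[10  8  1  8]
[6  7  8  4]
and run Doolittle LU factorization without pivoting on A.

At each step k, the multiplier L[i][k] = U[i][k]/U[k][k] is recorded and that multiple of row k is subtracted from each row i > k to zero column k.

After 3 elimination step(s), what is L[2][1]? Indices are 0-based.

[col 0] pivot 10
  R1 -= 7*R0 → (0, 5, 2, 0)  (L[1][0] := 7)
  R2 -= 1*R0 → (0, 9, 10, 7)  (L[2][0] := 1)
  R3 -= 5*R0 → (0, 1, 9, 10)  (L[3][0] := 5)
[col 1] pivot 5
  R2 -= 4*R1 → (0, 0, 2, 7)  (L[2][1] := 4)
  R3 -= 9*R1 → (0, 0, 2, 10)  (L[3][1] := 9)
[col 2] pivot 2
  R3 -= 1*R2 → (0, 0, 0, 3)  (L[3][2] := 1)

L[2][1] = 4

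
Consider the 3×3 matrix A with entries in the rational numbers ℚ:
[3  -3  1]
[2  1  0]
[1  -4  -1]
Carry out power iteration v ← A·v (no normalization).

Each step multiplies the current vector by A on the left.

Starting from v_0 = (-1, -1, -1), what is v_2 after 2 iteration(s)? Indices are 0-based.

v_2 = (10, -5, 7)

v_0 = (-1, -1, -1).
v_1 = A·v_0 = (-1, -3, 4).
v_2 = A·v_1 = (10, -5, 7).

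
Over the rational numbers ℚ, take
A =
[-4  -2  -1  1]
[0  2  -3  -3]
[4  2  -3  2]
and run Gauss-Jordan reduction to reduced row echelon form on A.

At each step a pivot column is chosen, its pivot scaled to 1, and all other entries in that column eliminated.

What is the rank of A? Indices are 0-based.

step 1: normalize row 0 (÷-4) = (1, 1/2, 1/4, -1/4)
  row 2: subtract 4×row0 = (0, 0, -4, 3)
step 2: normalize row 1 (÷2) = (0, 1, -3/2, -3/2)
  row 0: subtract 1/2×row1 = (1, 0, 1, 1/2)
step 3: normalize row 2 (÷-4) = (0, 0, 1, -3/4)
  row 0: subtract 1×row2 = (1, 0, 0, 5/4)
  row 1: subtract -3/2×row2 = (0, 1, 0, -21/8)

rank = 3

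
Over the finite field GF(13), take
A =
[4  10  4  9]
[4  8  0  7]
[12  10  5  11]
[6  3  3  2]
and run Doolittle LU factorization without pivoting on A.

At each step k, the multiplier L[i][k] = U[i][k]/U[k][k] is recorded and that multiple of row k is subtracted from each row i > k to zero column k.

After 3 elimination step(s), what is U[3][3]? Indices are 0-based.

Step 1: pivot at (0,0) is 4.
  row1 ← row1 − (1)·row0  ⇒  L[1][0]=1, U row1=(0, 11, 9, 11)
  row2 ← row2 − (3)·row0  ⇒  L[2][0]=3, U row2=(0, 6, 6, 10)
  row3 ← row3 − (8)·row0  ⇒  L[3][0]=8, U row3=(0, 1, 10, 8)
Step 2: pivot at (1,1) is 11.
  row2 ← row2 − (10)·row1  ⇒  L[2][1]=10, U row2=(0, 0, 7, 4)
  row3 ← row3 − (6)·row1  ⇒  L[3][1]=6, U row3=(0, 0, 8, 7)
Step 3: pivot at (2,2) is 7.
  row3 ← row3 − (3)·row2  ⇒  L[3][2]=3, U row3=(0, 0, 0, 8)

U[3][3] = 8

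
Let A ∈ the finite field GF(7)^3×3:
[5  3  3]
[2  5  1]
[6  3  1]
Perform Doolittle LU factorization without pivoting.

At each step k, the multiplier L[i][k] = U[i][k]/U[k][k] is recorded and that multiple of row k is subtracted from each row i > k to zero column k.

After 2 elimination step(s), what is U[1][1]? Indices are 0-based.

Step 1: pivot at (0,0) is 5.
  row1 ← row1 − (6)·row0  ⇒  L[1][0]=6, U row1=(0, 1, 4)
  row2 ← row2 − (4)·row0  ⇒  L[2][0]=4, U row2=(0, 5, 3)
Step 2: pivot at (1,1) is 1.
  row2 ← row2 − (5)·row1  ⇒  L[2][1]=5, U row2=(0, 0, 4)

U[1][1] = 1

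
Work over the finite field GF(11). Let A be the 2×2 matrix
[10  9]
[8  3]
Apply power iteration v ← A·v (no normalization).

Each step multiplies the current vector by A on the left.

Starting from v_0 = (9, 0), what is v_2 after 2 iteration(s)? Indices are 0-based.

v_2 = (8, 1)

v_0 = (9, 0).
v_1 = A·v_0 = (2, 6).
v_2 = A·v_1 = (8, 1).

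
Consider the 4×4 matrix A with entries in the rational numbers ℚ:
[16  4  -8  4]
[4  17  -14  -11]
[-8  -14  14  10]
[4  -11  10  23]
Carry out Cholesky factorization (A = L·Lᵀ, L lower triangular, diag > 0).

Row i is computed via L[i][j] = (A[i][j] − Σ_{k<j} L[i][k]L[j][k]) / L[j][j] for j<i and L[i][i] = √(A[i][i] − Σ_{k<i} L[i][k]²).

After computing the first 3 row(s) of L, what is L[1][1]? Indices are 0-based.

L[1][1] = 4

Step 1: L[0][0] = √(16) = 4.
  L[1][0] = (4) / L[0][0] = 1.
Step 2: L[1][1] = √(16) = 4.
  L[2][0] = (-8) / L[0][0] = -2.
  L[2][1] = (-12) / L[1][1] = -3.
Step 3: L[2][2] = √(1) = 1.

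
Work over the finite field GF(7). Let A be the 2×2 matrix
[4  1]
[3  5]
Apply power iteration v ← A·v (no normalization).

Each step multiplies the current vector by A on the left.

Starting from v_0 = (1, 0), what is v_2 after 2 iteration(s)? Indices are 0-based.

v_0 = (1, 0).
v_1 = A·v_0 = (4, 3).
v_2 = A·v_1 = (5, 6).

v_2 = (5, 6)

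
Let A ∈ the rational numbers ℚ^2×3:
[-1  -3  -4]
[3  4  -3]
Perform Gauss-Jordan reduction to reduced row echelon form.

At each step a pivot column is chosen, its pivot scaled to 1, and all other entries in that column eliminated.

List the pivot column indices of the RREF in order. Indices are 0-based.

pivot columns: 0, 1

pivot(0,0)=-1: scale R0 → (1, 3, 4)
  clear (1,0): R1 −= (3)R0 → (0, -5, -15)
pivot(1,1)=-5: scale R1 → (0, 1, 3)
  clear (0,1): R0 −= (3)R1 → (1, 0, -5)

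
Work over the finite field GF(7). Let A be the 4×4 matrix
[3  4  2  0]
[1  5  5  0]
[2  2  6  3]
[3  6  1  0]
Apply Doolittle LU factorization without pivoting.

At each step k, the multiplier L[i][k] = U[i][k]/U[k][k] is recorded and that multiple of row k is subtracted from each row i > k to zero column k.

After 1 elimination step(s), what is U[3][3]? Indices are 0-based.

U[3][3] = 0

Step 1: pivot at (0,0) is 3.
  row1 ← row1 − (5)·row0  ⇒  L[1][0]=5, U row1=(0, 6, 2, 0)
  row2 ← row2 − (3)·row0  ⇒  L[2][0]=3, U row2=(0, 4, 0, 3)
  row3 ← row3 − (1)·row0  ⇒  L[3][0]=1, U row3=(0, 2, 6, 0)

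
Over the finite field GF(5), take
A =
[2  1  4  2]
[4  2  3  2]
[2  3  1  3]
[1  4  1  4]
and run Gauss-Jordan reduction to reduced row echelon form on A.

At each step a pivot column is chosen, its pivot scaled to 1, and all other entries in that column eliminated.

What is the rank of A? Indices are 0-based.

pivot(0,0)=2: scale R0 → (1, 3, 2, 1)
  clear (1,0): R1 −= (4)R0 → (0, 0, 0, 3)
  clear (2,0): R2 −= (2)R0 → (0, 2, 2, 1)
  clear (3,0): R3 −= (1)R0 → (0, 1, 4, 3)
pivot(1,1): swap R1↔R2
pivot(1,1)=2: scale R1 → (0, 1, 1, 3)
  clear (0,1): R0 −= (3)R1 → (1, 0, 4, 2)
  clear (3,1): R3 −= (1)R1 → (0, 0, 3, 0)
pivot(2,2): swap R2↔R3
pivot(2,2)=3: scale R2 → (0, 0, 1, 0)
  clear (0,2): R0 −= (4)R2 → (1, 0, 0, 2)
  clear (1,2): R1 −= (1)R2 → (0, 1, 0, 3)
pivot(3,3)=3: scale R3 → (0, 0, 0, 1)
  clear (0,3): R0 −= (2)R3 → (1, 0, 0, 0)
  clear (1,3): R1 −= (3)R3 → (0, 1, 0, 0)

rank = 4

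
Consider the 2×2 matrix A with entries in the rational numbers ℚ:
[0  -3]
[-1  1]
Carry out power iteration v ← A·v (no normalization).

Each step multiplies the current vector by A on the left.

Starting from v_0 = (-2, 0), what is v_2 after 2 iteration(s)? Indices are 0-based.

v_0 = (-2, 0).
v_1 = A·v_0 = (0, 2).
v_2 = A·v_1 = (-6, 2).

v_2 = (-6, 2)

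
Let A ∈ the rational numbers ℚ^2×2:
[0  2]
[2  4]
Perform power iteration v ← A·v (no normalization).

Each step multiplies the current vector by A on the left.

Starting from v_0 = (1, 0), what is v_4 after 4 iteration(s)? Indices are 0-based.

v_4 = (80, 192)

v_0 = (1, 0).
v_1 = A·v_0 = (0, 2).
v_2 = A·v_1 = (4, 8).
v_3 = A·v_2 = (16, 40).
v_4 = A·v_3 = (80, 192).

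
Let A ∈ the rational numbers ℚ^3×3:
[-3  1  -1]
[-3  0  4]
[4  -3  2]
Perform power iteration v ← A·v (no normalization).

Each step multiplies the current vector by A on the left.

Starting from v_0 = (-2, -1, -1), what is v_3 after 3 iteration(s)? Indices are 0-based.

v_0 = (-2, -1, -1).
v_1 = A·v_0 = (6, 2, -7).
v_2 = A·v_1 = (-9, -46, 4).
v_3 = A·v_2 = (-23, 43, 110).

v_3 = (-23, 43, 110)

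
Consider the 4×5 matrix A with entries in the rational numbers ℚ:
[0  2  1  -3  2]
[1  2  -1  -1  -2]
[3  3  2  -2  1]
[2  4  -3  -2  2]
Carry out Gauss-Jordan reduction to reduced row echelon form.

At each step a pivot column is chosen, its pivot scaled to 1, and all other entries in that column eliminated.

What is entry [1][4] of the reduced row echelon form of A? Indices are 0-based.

M[1][4] = -17

step 1: exchange rows 0,1
step 1: normalize row 0 (÷1) = (1, 2, -1, -1, -2)
  row 2: subtract 3×row0 = (0, -3, 5, 1, 7)
  row 3: subtract 2×row0 = (0, 0, -1, 0, 6)
step 2: normalize row 1 (÷2) = (0, 1, 1/2, -3/2, 1)
  row 0: subtract 2×row1 = (1, 0, -2, 2, -4)
  row 2: subtract -3×row1 = (0, 0, 13/2, -7/2, 10)
step 3: normalize row 2 (÷13/2) = (0, 0, 1, -7/13, 20/13)
  row 0: subtract -2×row2 = (1, 0, 0, 12/13, -12/13)
  row 1: subtract 1/2×row2 = (0, 1, 0, -16/13, 3/13)
  row 3: subtract -1×row2 = (0, 0, 0, -7/13, 98/13)
step 4: normalize row 3 (÷-7/13) = (0, 0, 0, 1, -14)
  row 0: subtract 12/13×row3 = (1, 0, 0, 0, 12)
  row 1: subtract -16/13×row3 = (0, 1, 0, 0, -17)
  row 2: subtract -7/13×row3 = (0, 0, 1, 0, -6)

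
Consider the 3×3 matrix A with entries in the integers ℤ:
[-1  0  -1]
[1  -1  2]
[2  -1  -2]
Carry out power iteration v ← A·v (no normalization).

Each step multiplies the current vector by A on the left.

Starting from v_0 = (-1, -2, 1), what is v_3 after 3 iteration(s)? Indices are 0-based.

v_3 = (-3, 11, 9)

v_0 = (-1, -2, 1).
v_1 = A·v_0 = (0, 3, -2).
v_2 = A·v_1 = (2, -7, 1).
v_3 = A·v_2 = (-3, 11, 9).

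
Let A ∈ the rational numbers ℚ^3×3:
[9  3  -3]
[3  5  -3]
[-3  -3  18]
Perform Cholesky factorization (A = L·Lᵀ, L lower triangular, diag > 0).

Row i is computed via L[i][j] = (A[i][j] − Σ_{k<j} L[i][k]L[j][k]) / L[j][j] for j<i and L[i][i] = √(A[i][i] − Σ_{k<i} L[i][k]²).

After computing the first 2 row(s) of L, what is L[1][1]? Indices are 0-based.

L[1][1] = 2

Step 1: L[0][0] = √(9) = 3.
  L[1][0] = (3) / L[0][0] = 1.
Step 2: L[1][1] = √(4) = 2.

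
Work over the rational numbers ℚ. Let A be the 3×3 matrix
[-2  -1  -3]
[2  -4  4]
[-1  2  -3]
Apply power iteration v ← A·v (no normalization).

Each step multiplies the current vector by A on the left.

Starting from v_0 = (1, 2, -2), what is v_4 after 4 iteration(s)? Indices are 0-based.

v_4 = (-712, 4322, -2541)

v_0 = (1, 2, -2).
v_1 = A·v_0 = (2, -14, 9).
v_2 = A·v_1 = (-17, 96, -57).
v_3 = A·v_2 = (109, -646, 380).
v_4 = A·v_3 = (-712, 4322, -2541).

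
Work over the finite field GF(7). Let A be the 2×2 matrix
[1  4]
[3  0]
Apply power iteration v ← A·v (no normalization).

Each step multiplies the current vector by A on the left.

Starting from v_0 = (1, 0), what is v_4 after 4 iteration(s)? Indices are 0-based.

v_0 = (1, 0).
v_1 = A·v_0 = (1, 3).
v_2 = A·v_1 = (6, 3).
v_3 = A·v_2 = (4, 4).
v_4 = A·v_3 = (6, 5).

v_4 = (6, 5)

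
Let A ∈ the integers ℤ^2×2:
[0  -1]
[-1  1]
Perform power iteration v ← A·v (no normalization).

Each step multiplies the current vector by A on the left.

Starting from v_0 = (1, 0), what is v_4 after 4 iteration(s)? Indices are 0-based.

v_0 = (1, 0).
v_1 = A·v_0 = (0, -1).
v_2 = A·v_1 = (1, -1).
v_3 = A·v_2 = (1, -2).
v_4 = A·v_3 = (2, -3).

v_4 = (2, -3)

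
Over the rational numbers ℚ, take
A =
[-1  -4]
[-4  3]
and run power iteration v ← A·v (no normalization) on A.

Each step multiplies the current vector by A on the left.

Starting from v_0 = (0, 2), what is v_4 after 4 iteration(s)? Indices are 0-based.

v_0 = (0, 2).
v_1 = A·v_0 = (-8, 6).
v_2 = A·v_1 = (-16, 50).
v_3 = A·v_2 = (-184, 214).
v_4 = A·v_3 = (-672, 1378).

v_4 = (-672, 1378)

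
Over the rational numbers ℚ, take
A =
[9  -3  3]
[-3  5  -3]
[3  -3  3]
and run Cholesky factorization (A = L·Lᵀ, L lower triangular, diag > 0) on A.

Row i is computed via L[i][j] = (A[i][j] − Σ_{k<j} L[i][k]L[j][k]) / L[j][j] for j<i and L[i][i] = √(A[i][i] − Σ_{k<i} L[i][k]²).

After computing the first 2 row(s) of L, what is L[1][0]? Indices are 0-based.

L[1][0] = -1

Step 1: L[0][0] = √(9) = 3.
  L[1][0] = (-3) / L[0][0] = -1.
Step 2: L[1][1] = √(4) = 2.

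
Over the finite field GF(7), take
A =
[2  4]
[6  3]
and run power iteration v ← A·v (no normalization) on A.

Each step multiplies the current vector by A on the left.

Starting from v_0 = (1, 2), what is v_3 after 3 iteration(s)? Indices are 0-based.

v_3 = (2, 3)

v_0 = (1, 2).
v_1 = A·v_0 = (3, 5).
v_2 = A·v_1 = (5, 5).
v_3 = A·v_2 = (2, 3).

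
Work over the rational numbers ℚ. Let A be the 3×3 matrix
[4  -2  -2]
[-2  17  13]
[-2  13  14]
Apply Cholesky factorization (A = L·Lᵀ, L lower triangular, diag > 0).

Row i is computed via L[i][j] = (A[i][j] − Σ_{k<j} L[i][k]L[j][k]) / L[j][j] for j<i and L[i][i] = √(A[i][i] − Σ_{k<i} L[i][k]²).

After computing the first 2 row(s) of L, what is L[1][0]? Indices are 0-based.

Step 1: L[0][0] = √(4) = 2.
  L[1][0] = (-2) / L[0][0] = -1.
Step 2: L[1][1] = √(16) = 4.

L[1][0] = -1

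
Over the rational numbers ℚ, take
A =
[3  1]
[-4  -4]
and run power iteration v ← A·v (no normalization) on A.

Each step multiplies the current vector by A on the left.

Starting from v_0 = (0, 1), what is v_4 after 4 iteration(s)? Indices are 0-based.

v_0 = (0, 1).
v_1 = A·v_0 = (1, -4).
v_2 = A·v_1 = (-1, 12).
v_3 = A·v_2 = (9, -44).
v_4 = A·v_3 = (-17, 140).

v_4 = (-17, 140)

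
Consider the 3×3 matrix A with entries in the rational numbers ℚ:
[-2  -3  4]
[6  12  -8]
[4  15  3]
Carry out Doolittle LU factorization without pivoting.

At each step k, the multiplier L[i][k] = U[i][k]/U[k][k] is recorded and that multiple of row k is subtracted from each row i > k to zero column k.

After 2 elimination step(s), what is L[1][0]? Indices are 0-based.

L[1][0] = -3

[col 0] pivot -2
  R1 -= -3*R0 → (0, 3, 4)  (L[1][0] := -3)
  R2 -= -2*R0 → (0, 9, 11)  (L[2][0] := -2)
[col 1] pivot 3
  R2 -= 3*R1 → (0, 0, -1)  (L[2][1] := 3)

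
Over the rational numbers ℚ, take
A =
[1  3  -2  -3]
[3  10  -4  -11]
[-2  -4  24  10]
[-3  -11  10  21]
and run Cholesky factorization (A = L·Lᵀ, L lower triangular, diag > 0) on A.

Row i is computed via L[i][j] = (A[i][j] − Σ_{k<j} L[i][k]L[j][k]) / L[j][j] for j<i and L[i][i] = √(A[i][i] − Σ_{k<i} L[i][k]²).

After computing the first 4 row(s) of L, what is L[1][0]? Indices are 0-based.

Step 1: L[0][0] = √(1) = 1.
  L[1][0] = (3) / L[0][0] = 3.
Step 2: L[1][1] = √(1) = 1.
  L[2][0] = (-2) / L[0][0] = -2.
  L[2][1] = (2) / L[1][1] = 2.
Step 3: L[2][2] = √(16) = 4.
  L[3][0] = (-3) / L[0][0] = -3.
  L[3][1] = (-2) / L[1][1] = -2.
  L[3][2] = (8) / L[2][2] = 2.
Step 4: L[3][3] = √(4) = 2.

L[1][0] = 3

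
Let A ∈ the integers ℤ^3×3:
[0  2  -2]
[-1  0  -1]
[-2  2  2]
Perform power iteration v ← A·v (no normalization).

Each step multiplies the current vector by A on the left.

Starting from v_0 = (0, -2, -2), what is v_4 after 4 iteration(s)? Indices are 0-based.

v_4 = (80, 8, -192)

v_0 = (0, -2, -2).
v_1 = A·v_0 = (0, 2, -8).
v_2 = A·v_1 = (20, 8, -12).
v_3 = A·v_2 = (40, -8, -48).
v_4 = A·v_3 = (80, 8, -192).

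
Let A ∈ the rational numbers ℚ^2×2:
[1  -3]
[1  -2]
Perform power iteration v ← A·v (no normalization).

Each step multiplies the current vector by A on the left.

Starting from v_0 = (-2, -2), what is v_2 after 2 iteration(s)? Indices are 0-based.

v_0 = (-2, -2).
v_1 = A·v_0 = (4, 2).
v_2 = A·v_1 = (-2, 0).

v_2 = (-2, 0)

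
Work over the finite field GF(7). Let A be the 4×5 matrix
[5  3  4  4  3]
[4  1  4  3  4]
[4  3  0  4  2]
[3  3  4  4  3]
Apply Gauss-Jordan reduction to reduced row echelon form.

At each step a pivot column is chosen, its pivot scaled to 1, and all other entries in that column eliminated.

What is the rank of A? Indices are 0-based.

step 1: normalize row 0 (÷5) = (1, 2, 5, 5, 2)
  row 1: subtract 4×row0 = (0, 0, 5, 4, 3)
  row 2: subtract 4×row0 = (0, 2, 1, 5, 1)
  row 3: subtract 3×row0 = (0, 4, 3, 3, 4)
step 2: exchange rows 1,2
step 2: normalize row 1 (÷2) = (0, 1, 4, 6, 4)
  row 0: subtract 2×row1 = (1, 0, 4, 0, 1)
  row 3: subtract 4×row1 = (0, 0, 1, 0, 2)
step 3: normalize row 2 (÷5) = (0, 0, 1, 5, 2)
  row 0: subtract 4×row2 = (1, 0, 0, 1, 0)
  row 1: subtract 4×row2 = (0, 1, 0, 0, 3)
  row 3: subtract 1×row2 = (0, 0, 0, 2, 0)
step 4: normalize row 3 (÷2) = (0, 0, 0, 1, 0)
  row 0: subtract 1×row3 = (1, 0, 0, 0, 0)
  row 2: subtract 5×row3 = (0, 0, 1, 0, 2)

rank = 4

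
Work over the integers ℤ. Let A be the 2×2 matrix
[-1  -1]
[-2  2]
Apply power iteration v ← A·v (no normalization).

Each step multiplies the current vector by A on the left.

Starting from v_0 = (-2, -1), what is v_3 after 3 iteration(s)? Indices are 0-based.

v_3 = (7, 6)

v_0 = (-2, -1).
v_1 = A·v_0 = (3, 2).
v_2 = A·v_1 = (-5, -2).
v_3 = A·v_2 = (7, 6).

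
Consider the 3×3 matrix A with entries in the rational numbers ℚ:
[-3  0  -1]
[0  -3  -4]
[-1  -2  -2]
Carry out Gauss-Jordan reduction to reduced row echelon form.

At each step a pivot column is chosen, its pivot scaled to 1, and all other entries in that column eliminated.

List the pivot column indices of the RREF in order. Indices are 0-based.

pivot(0,0)=-3: scale R0 → (1, 0, 1/3)
  clear (2,0): R2 −= (-1)R0 → (0, -2, -5/3)
pivot(1,1)=-3: scale R1 → (0, 1, 4/3)
  clear (2,1): R2 −= (-2)R1 → (0, 0, 1)
pivot(2,2)=1: scale R2 → (0, 0, 1)
  clear (0,2): R0 −= (1/3)R2 → (1, 0, 0)
  clear (1,2): R1 −= (4/3)R2 → (0, 1, 0)

pivot columns: 0, 1, 2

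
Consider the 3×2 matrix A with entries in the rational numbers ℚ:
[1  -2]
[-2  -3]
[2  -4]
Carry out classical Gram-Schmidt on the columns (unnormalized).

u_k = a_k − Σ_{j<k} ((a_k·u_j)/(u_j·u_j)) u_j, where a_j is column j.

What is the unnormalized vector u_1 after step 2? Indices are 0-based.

Step 1: u_0 = a_0 = (1, -2, 2).
Step 2: u_1 = a_1 − (-4/9)·u_0 = (-14/9, -35/9, -28/9).

u_1 = (-14/9, -35/9, -28/9)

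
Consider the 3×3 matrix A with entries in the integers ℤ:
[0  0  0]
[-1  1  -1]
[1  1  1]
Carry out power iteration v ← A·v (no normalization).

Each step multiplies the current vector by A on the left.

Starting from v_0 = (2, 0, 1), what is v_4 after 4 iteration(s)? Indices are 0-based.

v_4 = (0, 0, -12)

v_0 = (2, 0, 1).
v_1 = A·v_0 = (0, -3, 3).
v_2 = A·v_1 = (0, -6, 0).
v_3 = A·v_2 = (0, -6, -6).
v_4 = A·v_3 = (0, 0, -12).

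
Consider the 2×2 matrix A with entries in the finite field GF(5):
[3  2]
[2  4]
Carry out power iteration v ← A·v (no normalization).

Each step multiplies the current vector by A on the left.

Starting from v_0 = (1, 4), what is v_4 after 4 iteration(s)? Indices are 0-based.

v_0 = (1, 4).
v_1 = A·v_0 = (1, 3).
v_2 = A·v_1 = (4, 4).
v_3 = A·v_2 = (0, 4).
v_4 = A·v_3 = (3, 1).

v_4 = (3, 1)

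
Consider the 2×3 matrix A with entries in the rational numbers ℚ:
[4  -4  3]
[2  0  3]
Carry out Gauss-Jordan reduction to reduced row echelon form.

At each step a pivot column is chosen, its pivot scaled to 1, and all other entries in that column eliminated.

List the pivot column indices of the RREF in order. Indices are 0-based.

pivot columns: 0, 1

[1] R0 /= 4  ⇒  (1, -1, 3/4)
     R1 -= 2·R0  ⇒  (0, 2, 3/2)
[2] R1 /= 2  ⇒  (0, 1, 3/4)
     R0 -= -1·R1  ⇒  (1, 0, 3/2)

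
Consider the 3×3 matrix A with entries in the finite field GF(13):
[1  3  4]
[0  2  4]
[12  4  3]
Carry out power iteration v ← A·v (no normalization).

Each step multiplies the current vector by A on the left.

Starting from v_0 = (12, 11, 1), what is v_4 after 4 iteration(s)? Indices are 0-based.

v_0 = (12, 11, 1).
v_1 = A·v_0 = (10, 0, 9).
v_2 = A·v_1 = (7, 10, 4).
v_3 = A·v_2 = (1, 10, 6).
v_4 = A·v_3 = (3, 5, 5).

v_4 = (3, 5, 5)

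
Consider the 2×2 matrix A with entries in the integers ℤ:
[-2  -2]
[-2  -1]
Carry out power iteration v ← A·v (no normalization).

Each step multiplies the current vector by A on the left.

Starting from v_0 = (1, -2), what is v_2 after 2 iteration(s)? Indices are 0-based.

v_2 = (-4, -4)

v_0 = (1, -2).
v_1 = A·v_0 = (2, 0).
v_2 = A·v_1 = (-4, -4).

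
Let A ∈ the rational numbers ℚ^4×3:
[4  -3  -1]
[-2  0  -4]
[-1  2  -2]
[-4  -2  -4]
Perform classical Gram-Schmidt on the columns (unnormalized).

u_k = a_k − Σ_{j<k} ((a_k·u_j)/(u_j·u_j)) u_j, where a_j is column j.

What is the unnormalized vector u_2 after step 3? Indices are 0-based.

Step 1: u_0 = a_0 = (4, -2, -1, -4).
Step 2: u_1 = a_1 − (-6/37)·u_0 = (-87/37, -12/37, 68/37, -98/37).
Step 3: u_2 = a_2 − (22/37)·u_0 − (391/593)·u_1 = (-1084/593, -1540/593, -1552/593, 74/593).

u_2 = (-1084/593, -1540/593, -1552/593, 74/593)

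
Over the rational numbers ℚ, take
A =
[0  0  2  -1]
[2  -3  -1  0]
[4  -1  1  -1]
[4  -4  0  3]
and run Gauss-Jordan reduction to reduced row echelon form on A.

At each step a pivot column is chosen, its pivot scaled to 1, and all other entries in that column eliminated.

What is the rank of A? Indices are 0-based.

pivot(0,0): swap R0↔R1
pivot(0,0)=2: scale R0 → (1, -3/2, -1/2, 0)
  clear (2,0): R2 −= (4)R0 → (0, 5, 3, -1)
  clear (3,0): R3 −= (4)R0 → (0, 2, 2, 3)
pivot(1,1): swap R1↔R2
pivot(1,1)=5: scale R1 → (0, 1, 3/5, -1/5)
  clear (0,1): R0 −= (-3/2)R1 → (1, 0, 2/5, -3/10)
  clear (3,1): R3 −= (2)R1 → (0, 0, 4/5, 17/5)
pivot(2,2)=2: scale R2 → (0, 0, 1, -1/2)
  clear (0,2): R0 −= (2/5)R2 → (1, 0, 0, -1/10)
  clear (1,2): R1 −= (3/5)R2 → (0, 1, 0, 1/10)
  clear (3,2): R3 −= (4/5)R2 → (0, 0, 0, 19/5)
pivot(3,3)=19/5: scale R3 → (0, 0, 0, 1)
  clear (0,3): R0 −= (-1/10)R3 → (1, 0, 0, 0)
  clear (1,3): R1 −= (1/10)R3 → (0, 1, 0, 0)
  clear (2,3): R2 −= (-1/2)R3 → (0, 0, 1, 0)

rank = 4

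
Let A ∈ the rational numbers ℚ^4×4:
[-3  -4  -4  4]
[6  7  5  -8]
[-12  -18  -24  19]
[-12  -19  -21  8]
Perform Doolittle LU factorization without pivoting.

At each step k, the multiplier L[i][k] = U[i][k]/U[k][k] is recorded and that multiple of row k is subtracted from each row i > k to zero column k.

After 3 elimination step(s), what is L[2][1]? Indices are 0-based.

Step 1: pivot at (0,0) is -3.
  row1 ← row1 − (-2)·row0  ⇒  L[1][0]=-2, U row1=(0, -1, -3, 0)
  row2 ← row2 − (4)·row0  ⇒  L[2][0]=4, U row2=(0, -2, -8, 3)
  row3 ← row3 − (4)·row0  ⇒  L[3][0]=4, U row3=(0, -3, -5, -8)
Step 2: pivot at (1,1) is -1.
  row2 ← row2 − (2)·row1  ⇒  L[2][1]=2, U row2=(0, 0, -2, 3)
  row3 ← row3 − (3)·row1  ⇒  L[3][1]=3, U row3=(0, 0, 4, -8)
Step 3: pivot at (2,2) is -2.
  row3 ← row3 − (-2)·row2  ⇒  L[3][2]=-2, U row3=(0, 0, 0, -2)

L[2][1] = 2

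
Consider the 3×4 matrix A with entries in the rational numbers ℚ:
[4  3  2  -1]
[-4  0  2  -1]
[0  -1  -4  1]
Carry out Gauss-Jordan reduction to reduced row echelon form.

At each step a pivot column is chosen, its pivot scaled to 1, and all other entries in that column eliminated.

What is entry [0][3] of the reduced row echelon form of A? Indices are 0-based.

pivot(0,0)=4: scale R0 → (1, 3/4, 1/2, -1/4)
  clear (1,0): R1 −= (-4)R0 → (0, 3, 4, -2)
pivot(1,1)=3: scale R1 → (0, 1, 4/3, -2/3)
  clear (0,1): R0 −= (3/4)R1 → (1, 0, -1/2, 1/4)
  clear (2,1): R2 −= (-1)R1 → (0, 0, -8/3, 1/3)
pivot(2,2)=-8/3: scale R2 → (0, 0, 1, -1/8)
  clear (0,2): R0 −= (-1/2)R2 → (1, 0, 0, 3/16)
  clear (1,2): R1 −= (4/3)R2 → (0, 1, 0, -1/2)

M[0][3] = 3/16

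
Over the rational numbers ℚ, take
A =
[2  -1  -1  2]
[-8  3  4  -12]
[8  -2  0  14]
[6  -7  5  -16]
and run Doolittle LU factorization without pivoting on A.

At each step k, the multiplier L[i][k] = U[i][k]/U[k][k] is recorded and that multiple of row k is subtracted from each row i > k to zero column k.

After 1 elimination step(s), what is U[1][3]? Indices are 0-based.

U[1][3] = -4

k=0: U[0][0]=2
  eliminate (1,0): mult=-4, new row 1: (0, -1, 0, -4); set L[1][0]=-4
  eliminate (2,0): mult=4, new row 2: (0, 2, 4, 6); set L[2][0]=4
  eliminate (3,0): mult=3, new row 3: (0, -4, 8, -22); set L[3][0]=3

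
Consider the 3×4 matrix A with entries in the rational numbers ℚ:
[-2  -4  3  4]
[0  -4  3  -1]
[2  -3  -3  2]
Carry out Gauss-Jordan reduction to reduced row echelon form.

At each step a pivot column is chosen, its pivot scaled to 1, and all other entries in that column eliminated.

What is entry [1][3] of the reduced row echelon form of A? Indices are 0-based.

step 1: normalize row 0 (÷-2) = (1, 2, -3/2, -2)
  row 2: subtract 2×row0 = (0, -7, 0, 6)
step 2: normalize row 1 (÷-4) = (0, 1, -3/4, 1/4)
  row 0: subtract 2×row1 = (1, 0, 0, -5/2)
  row 2: subtract -7×row1 = (0, 0, -21/4, 31/4)
step 3: normalize row 2 (÷-21/4) = (0, 0, 1, -31/21)
  row 1: subtract -3/4×row2 = (0, 1, 0, -6/7)

M[1][3] = -6/7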